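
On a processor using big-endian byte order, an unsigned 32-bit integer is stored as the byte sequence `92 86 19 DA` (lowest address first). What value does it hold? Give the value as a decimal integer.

2458261978

In big-endian order the high byte comes first in memory.
The bytes are already most-significant first: 0x928619DA.
0x928619DA = 2458261978.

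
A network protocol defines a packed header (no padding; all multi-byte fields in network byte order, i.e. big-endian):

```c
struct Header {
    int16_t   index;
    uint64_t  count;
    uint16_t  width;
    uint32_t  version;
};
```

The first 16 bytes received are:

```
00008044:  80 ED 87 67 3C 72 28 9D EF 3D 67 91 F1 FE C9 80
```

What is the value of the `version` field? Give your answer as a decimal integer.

4060006784

`version` follows `index` (2 B), `count` (8 B), `width` (2 B), so it starts at offset 2 + 8 + 2 = 12 and occupies 4 bytes.
Bytes at offsets 12..15: F1 FE C9 80.
Big-endian stores the most-significant byte at the lowest address.
The bytes are already most-significant first: 0xF1FEC980.
0xF1FEC980 = 4060006784.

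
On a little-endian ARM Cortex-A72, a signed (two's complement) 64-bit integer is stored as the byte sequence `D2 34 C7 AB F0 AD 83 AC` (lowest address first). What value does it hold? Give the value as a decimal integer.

In little-endian order the low byte comes first in memory.
Reassemble most-significant byte first: AC 83 AD F0 AB C7 34 D2 → 0xAC83ADF0ABC734D2.
Top bit is set, so as a signed 64-bit value this is 0xAC83ADF0ABC734D2 − 2^64 = -6015773428051135278.

-6015773428051135278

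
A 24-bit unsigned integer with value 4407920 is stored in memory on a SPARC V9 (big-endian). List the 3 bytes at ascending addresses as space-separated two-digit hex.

43 42 70

4407920 in hexadecimal, padded to 24 bits, is 0x434270.
Split into bytes (most-significant first): 43 42 70.
In big-endian order the high byte comes first in memory.
So the memory order matches the most-significant-first order: 43 42 70.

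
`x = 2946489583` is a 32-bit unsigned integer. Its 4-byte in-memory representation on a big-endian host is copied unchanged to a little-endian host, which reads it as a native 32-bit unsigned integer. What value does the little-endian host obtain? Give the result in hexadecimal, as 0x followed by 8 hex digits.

0xEFDC9FAF

2946489583 in 32-bit hexadecimal is 0xAF9FDCEF.
Stored big-endian, the bytes at ascending addresses are AF 9F DC EF.
Read back as little-endian, the first byte is least significant, giving 0xEFDC9FAF.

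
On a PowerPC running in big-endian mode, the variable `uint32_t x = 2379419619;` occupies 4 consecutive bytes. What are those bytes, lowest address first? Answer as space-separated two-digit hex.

8D D3 0F E3

2379419619 in hexadecimal, padded to 32 bits, is 0x8DD30FE3.
Split into bytes (most-significant first): 8D D3 0F E3.
Big-endian: lowest address holds the most-significant byte.
So the memory order matches the most-significant-first order: 8D D3 0F E3.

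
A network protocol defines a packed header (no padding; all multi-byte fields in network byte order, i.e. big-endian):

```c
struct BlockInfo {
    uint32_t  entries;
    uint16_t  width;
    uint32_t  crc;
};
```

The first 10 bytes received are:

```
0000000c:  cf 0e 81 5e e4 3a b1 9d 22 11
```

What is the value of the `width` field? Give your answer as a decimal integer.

58426

`width` follows `entries` (4 bytes), so it starts at byte offset 4 and occupies 2 bytes.
Bytes at offsets 4..5: E4 3A.
Big-endian stores the most-significant byte at the lowest address.
The bytes are already most-significant first: 0xE43A.
0xE43A = 58426.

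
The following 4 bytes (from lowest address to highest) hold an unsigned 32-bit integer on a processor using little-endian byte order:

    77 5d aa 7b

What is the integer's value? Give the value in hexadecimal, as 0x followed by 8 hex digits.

Little-endian stores the least-significant byte at the lowest address.
Reassemble most-significant byte first: 7B AA 5D 77 → 0x7BAA5D77.

0x7BAA5D77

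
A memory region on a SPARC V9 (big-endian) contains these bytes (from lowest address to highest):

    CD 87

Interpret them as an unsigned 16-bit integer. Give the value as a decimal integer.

In big-endian order the high byte comes first in memory.
The bytes are already most-significant first: 0xCD87.
0xCD87 = 52615.

52615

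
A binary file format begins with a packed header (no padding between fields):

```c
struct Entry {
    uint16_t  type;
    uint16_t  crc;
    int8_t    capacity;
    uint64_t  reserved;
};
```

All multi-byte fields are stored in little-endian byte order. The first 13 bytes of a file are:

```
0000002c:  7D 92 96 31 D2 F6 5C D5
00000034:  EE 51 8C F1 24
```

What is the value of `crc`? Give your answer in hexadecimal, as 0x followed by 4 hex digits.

0x3196

`crc` follows `type` (2 bytes), so it starts at byte offset 2 and occupies 2 bytes.
Bytes at offsets 2..3: 96 31.
Little-endian stores the least-significant byte at the lowest address.
Reassemble most-significant byte first: 31 96 → 0x3196.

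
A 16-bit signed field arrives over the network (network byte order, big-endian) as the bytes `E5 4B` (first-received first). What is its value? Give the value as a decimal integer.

-6837

Big-endian: lowest address holds the most-significant byte.
The bytes are already most-significant first: 0xE54B.
Top bit is set, so as a signed 16-bit value this is 0xE54B − 2^16 = -6837.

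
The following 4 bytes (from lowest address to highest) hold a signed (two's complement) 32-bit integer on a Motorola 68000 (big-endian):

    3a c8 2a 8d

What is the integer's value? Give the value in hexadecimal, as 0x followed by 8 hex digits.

In big-endian order the high byte comes first in memory.
The bytes are already most-significant first: 0x3AC82A8D.

0x3AC82A8D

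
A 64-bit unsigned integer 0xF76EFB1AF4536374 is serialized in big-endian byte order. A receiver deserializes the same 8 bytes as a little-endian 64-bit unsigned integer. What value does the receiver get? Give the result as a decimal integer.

8386639238983806711

Stored big-endian, the bytes at ascending addresses are F7 6E FB 1A F4 53 63 74.
Read back as little-endian, the first byte is least significant, giving 0x746353F41AFB6EF7.
0x746353F41AFB6EF7 = 8386639238983806711.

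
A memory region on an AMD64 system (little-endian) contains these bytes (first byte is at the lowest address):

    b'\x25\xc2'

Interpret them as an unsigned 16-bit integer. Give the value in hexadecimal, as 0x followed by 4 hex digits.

0xC225

In little-endian order the low byte comes first in memory.
Reassemble most-significant byte first: C2 25 → 0xC225.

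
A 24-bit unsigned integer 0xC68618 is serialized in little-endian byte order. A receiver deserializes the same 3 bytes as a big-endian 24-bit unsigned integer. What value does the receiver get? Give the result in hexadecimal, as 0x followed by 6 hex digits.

0x1886C6

Stored little-endian, the bytes at ascending addresses are 18 86 C6.
Read back as big-endian, the last byte is least significant, giving 0x1886C6.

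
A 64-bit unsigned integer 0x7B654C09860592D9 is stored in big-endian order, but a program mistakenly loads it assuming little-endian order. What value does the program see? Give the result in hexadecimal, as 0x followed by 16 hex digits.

0xD9920586094C657B

Stored big-endian, the bytes at ascending addresses are 7B 65 4C 09 86 05 92 D9.
Read back as little-endian, the first byte is least significant, giving 0xD9920586094C657B.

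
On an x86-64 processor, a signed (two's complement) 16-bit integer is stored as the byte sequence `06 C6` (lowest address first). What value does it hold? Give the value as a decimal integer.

-14842

Little-endian stores the least-significant byte at the lowest address.
Reassemble most-significant byte first: C6 06 → 0xC606.
Top bit is set, so as a signed 16-bit value this is 0xC606 − 2^16 = -14842.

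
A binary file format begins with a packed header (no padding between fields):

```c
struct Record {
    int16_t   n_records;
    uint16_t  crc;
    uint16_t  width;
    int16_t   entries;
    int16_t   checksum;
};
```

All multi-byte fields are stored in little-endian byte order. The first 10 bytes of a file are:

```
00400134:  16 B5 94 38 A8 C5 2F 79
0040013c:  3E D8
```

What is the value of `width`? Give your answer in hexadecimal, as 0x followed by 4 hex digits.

0xC5A8

`width` follows `n_records` (2 B), `crc` (2 B), so it starts at offset 2 + 2 = 4 and occupies 2 bytes.
Bytes at offsets 4..5: A8 C5.
Little-endian: lowest address holds the least-significant byte.
Reassemble most-significant byte first: C5 A8 → 0xC5A8.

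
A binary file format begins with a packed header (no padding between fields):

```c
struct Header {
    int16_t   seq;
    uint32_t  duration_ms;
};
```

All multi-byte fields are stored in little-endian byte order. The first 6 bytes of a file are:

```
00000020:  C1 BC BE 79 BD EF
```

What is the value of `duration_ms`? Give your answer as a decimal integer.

4022172094

`duration_ms` follows `seq` (2 bytes), so it starts at byte offset 2 and occupies 4 bytes.
Bytes at offsets 2..5: BE 79 BD EF.
In little-endian order the low byte comes first in memory.
Reassemble most-significant byte first: EF BD 79 BE → 0xEFBD79BE.
0xEFBD79BE = 4022172094.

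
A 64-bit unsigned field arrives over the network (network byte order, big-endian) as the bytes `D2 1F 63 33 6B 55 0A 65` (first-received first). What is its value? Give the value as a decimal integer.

15140929544738114149

Big-endian: lowest address holds the most-significant byte.
The bytes are already most-significant first: 0xD21F63336B550A65.
0xD21F63336B550A65 = 15140929544738114149.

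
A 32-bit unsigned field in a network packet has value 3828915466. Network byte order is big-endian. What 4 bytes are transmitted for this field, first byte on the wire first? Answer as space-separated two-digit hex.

E4 38 9D 0A

3828915466 in hexadecimal, padded to 32 bits, is 0xE4389D0A.
Split into bytes (most-significant first): E4 38 9D 0A.
Big-endian: lowest address holds the most-significant byte.
So the memory order matches the most-significant-first order: E4 38 9D 0A.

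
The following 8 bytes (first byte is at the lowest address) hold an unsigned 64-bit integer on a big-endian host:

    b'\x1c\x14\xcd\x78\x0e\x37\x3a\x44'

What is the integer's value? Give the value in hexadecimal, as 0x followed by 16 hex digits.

Big-endian stores the most-significant byte at the lowest address.
The bytes are already most-significant first: 0x1C14CD780E373A44.

0x1C14CD780E373A44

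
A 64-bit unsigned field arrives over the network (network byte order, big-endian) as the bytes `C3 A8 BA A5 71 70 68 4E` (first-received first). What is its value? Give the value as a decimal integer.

14098723853218900046

In big-endian order the high byte comes first in memory.
The bytes are already most-significant first: 0xC3A8BAA57170684E.
0xC3A8BAA57170684E = 14098723853218900046.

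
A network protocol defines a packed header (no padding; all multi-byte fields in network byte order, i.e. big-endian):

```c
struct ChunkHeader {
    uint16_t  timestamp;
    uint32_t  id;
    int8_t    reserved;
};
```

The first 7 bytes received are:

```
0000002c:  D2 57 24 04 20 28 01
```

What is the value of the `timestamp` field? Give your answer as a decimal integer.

53847

`timestamp` is the first field, at byte offset 0, occupying 2 bytes.
Bytes at offsets 0..1: D2 57.
Big-endian: lowest address holds the most-significant byte.
The bytes are already most-significant first: 0xD257.
0xD257 = 53847.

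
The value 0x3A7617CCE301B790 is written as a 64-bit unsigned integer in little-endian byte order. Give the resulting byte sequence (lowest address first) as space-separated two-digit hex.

90 B7 01 E3 CC 17 76 3A

Split into bytes (most-significant first): 3A 76 17 CC E3 01 B7 90.
Little-endian: lowest address holds the least-significant byte.
So at ascending addresses the bytes are 90 B7 01 E3 CC 17 76 3A.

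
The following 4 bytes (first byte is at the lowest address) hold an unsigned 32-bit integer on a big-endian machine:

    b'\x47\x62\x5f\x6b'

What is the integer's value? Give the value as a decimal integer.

1197629291

Big-endian stores the most-significant byte at the lowest address.
The bytes are already most-significant first: 0x47625F6B.
0x47625F6B = 1197629291.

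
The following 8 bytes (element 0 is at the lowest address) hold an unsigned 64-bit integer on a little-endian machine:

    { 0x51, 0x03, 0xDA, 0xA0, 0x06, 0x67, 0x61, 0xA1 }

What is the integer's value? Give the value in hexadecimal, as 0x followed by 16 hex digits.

Little-endian stores the least-significant byte at the lowest address.
Reassemble most-significant byte first: A1 61 67 06 A0 DA 03 51 → 0xA1616706A0DA0351.

0xA1616706A0DA0351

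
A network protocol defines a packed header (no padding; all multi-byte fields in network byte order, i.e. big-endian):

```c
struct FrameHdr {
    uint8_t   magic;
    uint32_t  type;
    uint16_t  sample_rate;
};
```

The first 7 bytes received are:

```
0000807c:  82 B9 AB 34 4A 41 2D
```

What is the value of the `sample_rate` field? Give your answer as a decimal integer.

`sample_rate` follows `magic` (1 B), `type` (4 B), so it starts at offset 1 + 4 = 5 and occupies 2 bytes.
Bytes at offsets 5..6: 41 2D.
In big-endian order the high byte comes first in memory.
The bytes are already most-significant first: 0x412D.
0x412D = 16685.

16685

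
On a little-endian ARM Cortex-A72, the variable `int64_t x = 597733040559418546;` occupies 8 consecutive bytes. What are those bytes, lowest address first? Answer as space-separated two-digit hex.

B2 EC 0E 91 08 93 4B 08

597733040559418546 in hexadecimal, padded to 64 bits, is 0x084B9308910EECB2.
Split into bytes (most-significant first): 08 4B 93 08 91 0E EC B2.
In little-endian order the low byte comes first in memory.
So at ascending addresses the bytes are B2 EC 0E 91 08 93 4B 08.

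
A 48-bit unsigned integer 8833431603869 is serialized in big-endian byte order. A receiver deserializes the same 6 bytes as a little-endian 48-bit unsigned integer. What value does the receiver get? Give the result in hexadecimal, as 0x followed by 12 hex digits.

8833431603869 in 48-bit hexadecimal is 0x0808B18D8A9D.
Stored big-endian, the bytes at ascending addresses are 08 08 B1 8D 8A 9D.
Read back as little-endian, the first byte is least significant, giving 0x9D8A8DB10808.

0x9D8A8DB10808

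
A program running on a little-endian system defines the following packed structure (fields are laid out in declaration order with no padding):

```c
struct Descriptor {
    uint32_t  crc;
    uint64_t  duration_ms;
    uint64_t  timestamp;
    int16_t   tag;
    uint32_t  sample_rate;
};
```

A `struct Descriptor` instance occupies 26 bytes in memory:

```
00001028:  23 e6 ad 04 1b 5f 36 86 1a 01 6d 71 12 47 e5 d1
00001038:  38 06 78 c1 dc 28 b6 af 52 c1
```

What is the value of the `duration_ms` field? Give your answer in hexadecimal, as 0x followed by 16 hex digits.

0x716D011A86365F1B

`duration_ms` follows `crc` (4 bytes), so it starts at byte offset 4 and occupies 8 bytes.
Bytes at offsets 4..11: 1B 5F 36 86 1A 01 6D 71.
Little-endian: lowest address holds the least-significant byte.
Reassemble most-significant byte first: 71 6D 01 1A 86 36 5F 1B → 0x716D011A86365F1B.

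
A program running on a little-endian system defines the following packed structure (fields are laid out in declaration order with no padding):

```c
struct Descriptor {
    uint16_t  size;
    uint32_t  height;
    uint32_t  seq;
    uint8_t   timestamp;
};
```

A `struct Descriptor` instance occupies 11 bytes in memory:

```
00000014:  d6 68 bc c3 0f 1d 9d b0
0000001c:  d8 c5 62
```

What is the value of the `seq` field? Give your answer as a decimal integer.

3319312541

`seq` follows `size` (2 B), `height` (4 B), so it starts at offset 2 + 4 = 6 and occupies 4 bytes.
Bytes at offsets 6..9: 9D B0 D8 C5.
Little-endian stores the least-significant byte at the lowest address.
Reassemble most-significant byte first: C5 D8 B0 9D → 0xC5D8B09D.
0xC5D8B09D = 3319312541.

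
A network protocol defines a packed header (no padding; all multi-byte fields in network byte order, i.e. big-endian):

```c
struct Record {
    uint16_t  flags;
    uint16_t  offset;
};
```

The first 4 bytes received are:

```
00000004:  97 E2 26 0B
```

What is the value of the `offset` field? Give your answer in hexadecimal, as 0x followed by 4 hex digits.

0x260B

`offset` follows `flags` (2 bytes), so it starts at byte offset 2 and occupies 2 bytes.
Bytes at offsets 2..3: 26 0B.
Big-endian: lowest address holds the most-significant byte.
The bytes are already most-significant first: 0x260B.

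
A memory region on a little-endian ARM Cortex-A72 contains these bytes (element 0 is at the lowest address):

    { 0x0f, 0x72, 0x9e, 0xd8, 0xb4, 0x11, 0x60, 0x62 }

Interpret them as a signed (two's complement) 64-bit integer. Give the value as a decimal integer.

7088685281907208719

Little-endian: lowest address holds the least-significant byte.
Reassemble most-significant byte first: 62 60 11 B4 D8 9E 72 0F → 0x626011B4D89E720F.
0x626011B4D89E720F = 7088685281907208719.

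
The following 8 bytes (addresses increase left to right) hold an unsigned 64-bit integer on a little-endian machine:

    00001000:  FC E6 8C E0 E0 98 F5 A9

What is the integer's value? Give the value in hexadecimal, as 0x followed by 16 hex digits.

Little-endian stores the least-significant byte at the lowest address.
Reassemble most-significant byte first: A9 F5 98 E0 E0 8C E6 FC → 0xA9F598E0E08CE6FC.

0xA9F598E0E08CE6FC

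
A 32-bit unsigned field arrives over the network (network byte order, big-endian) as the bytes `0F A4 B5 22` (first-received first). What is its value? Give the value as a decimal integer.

In big-endian order the high byte comes first in memory.
The bytes are already most-significant first: 0x0FA4B522.
0x0FA4B522 = 262452514.

262452514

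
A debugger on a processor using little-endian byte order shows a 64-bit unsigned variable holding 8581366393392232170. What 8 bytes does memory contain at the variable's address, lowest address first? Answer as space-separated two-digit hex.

EA 76 9E CD 44 23 17 77

8581366393392232170 in hexadecimal, padded to 64 bits, is 0x77172344CD9E76EA.
Split into bytes (most-significant first): 77 17 23 44 CD 9E 76 EA.
Little-endian: lowest address holds the least-significant byte.
So at ascending addresses the bytes are EA 76 9E CD 44 23 17 77.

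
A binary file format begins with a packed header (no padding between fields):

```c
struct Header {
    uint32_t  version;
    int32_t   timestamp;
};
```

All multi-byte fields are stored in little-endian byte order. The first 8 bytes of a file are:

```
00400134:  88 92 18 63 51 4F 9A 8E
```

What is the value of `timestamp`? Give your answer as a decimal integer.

-1902489775

`timestamp` follows `version` (4 bytes), so it starts at byte offset 4 and occupies 4 bytes.
Bytes at offsets 4..7: 51 4F 9A 8E.
Little-endian: lowest address holds the least-significant byte.
Reassemble most-significant byte first: 8E 9A 4F 51 → 0x8E9A4F51.
Top bit is set, so as a signed 32-bit value this is 0x8E9A4F51 − 2^32 = -1902489775.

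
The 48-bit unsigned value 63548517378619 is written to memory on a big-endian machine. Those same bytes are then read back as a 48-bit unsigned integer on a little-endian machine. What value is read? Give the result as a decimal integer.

65879648422969

63548517378619 in 48-bit hexadecimal is 0x39CC0ACDEA3B.
Stored big-endian, the bytes at ascending addresses are 39 CC 0A CD EA 3B.
Read back as little-endian, the first byte is least significant, giving 0x3BEACD0ACC39.
0x3BEACD0ACC39 = 65879648422969.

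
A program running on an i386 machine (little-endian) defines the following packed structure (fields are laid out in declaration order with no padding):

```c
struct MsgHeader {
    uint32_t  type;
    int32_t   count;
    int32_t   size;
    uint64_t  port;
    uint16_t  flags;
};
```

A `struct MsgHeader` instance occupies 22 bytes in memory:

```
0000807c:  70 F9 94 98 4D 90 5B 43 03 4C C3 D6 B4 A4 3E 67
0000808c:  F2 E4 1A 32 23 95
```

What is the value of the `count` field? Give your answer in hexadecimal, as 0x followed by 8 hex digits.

`count` follows `type` (4 bytes), so it starts at byte offset 4 and occupies 4 bytes.
Bytes at offsets 4..7: 4D 90 5B 43.
Little-endian: lowest address holds the least-significant byte.
Reassemble most-significant byte first: 43 5B 90 4D → 0x435B904D.

0x435B904D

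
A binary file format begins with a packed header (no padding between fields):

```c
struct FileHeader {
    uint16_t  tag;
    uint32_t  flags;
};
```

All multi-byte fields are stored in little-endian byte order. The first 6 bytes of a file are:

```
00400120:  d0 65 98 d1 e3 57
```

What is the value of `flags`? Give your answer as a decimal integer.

`flags` follows `tag` (2 bytes), so it starts at byte offset 2 and occupies 4 bytes.
Bytes at offsets 2..5: 98 D1 E3 57.
In little-endian order the low byte comes first in memory.
Reassemble most-significant byte first: 57 E3 D1 98 → 0x57E3D198.
0x57E3D198 = 1474548120.

1474548120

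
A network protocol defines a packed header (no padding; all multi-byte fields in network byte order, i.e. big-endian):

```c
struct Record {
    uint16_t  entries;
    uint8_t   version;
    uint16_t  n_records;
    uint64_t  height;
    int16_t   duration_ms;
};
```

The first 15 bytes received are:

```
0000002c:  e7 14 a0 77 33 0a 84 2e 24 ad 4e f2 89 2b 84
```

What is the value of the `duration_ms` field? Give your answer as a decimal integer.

`duration_ms` follows `entries` (2 B), `version` (1 B), `n_records` (2 B), `height` (8 B), so it starts at offset 2 + 1 + 2 + 8 = 13 and occupies 2 bytes.
Bytes at offsets 13..14: 2B 84.
Big-endian: lowest address holds the most-significant byte.
The bytes are already most-significant first: 0x2B84.
0x2B84 = 11140.

11140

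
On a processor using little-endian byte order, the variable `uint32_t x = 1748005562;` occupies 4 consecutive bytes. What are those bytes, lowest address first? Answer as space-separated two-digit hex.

BA 72 30 68

1748005562 in hexadecimal, padded to 32 bits, is 0x683072BA.
Split into bytes (most-significant first): 68 30 72 BA.
Little-endian stores the least-significant byte at the lowest address.
So at ascending addresses the bytes are BA 72 30 68.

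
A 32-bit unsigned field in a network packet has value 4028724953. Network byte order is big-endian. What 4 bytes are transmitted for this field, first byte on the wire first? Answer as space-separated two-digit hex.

F0 21 76 D9

4028724953 in hexadecimal, padded to 32 bits, is 0xF02176D9.
Split into bytes (most-significant first): F0 21 76 D9.
In big-endian order the high byte comes first in memory.
So the memory order matches the most-significant-first order: F0 21 76 D9.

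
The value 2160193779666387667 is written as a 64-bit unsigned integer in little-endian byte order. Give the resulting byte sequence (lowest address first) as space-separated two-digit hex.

2160193779666387667 in hexadecimal, padded to 64 bits, is 0x1DFA8CCC230602D3.
Split into bytes (most-significant first): 1D FA 8C CC 23 06 02 D3.
Little-endian: lowest address holds the least-significant byte.
So at ascending addresses the bytes are D3 02 06 23 CC 8C FA 1D.

D3 02 06 23 CC 8C FA 1D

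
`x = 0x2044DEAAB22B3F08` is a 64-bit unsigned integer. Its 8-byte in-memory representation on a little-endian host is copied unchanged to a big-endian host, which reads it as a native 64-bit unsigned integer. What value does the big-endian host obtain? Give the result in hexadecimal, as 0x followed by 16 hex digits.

Stored little-endian, the bytes at ascending addresses are 08 3F 2B B2 AA DE 44 20.
Read back as big-endian, the last byte is least significant, giving 0x083F2BB2AADE4420.

0x083F2BB2AADE4420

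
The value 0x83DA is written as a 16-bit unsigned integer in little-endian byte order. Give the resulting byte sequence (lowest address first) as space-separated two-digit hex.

DA 83

Split into bytes (most-significant first): 83 DA.
In little-endian order the low byte comes first in memory.
So at ascending addresses the bytes are DA 83.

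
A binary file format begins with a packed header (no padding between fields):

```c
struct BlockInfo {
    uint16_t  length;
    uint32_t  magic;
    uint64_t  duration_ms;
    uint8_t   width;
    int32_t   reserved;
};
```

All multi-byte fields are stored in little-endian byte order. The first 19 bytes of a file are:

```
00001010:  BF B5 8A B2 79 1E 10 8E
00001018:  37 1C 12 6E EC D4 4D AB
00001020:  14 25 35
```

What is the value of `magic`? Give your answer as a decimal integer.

`magic` follows `length` (2 bytes), so it starts at byte offset 2 and occupies 4 bytes.
Bytes at offsets 2..5: 8A B2 79 1E.
In little-endian order the low byte comes first in memory.
Reassemble most-significant byte first: 1E 79 B2 8A → 0x1E79B28A.
0x1E79B28A = 511292042.

511292042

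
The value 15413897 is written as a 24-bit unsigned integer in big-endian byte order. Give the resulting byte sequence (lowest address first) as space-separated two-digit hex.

EB 32 89

15413897 in hexadecimal, padded to 24 bits, is 0xEB3289.
Split into bytes (most-significant first): EB 32 89.
Big-endian stores the most-significant byte at the lowest address.
So the memory order matches the most-significant-first order: EB 32 89.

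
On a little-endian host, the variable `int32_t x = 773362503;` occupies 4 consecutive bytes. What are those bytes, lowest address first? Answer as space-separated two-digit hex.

47 93 18 2E

773362503 in hexadecimal, padded to 32 bits, is 0x2E189347.
Split into bytes (most-significant first): 2E 18 93 47.
Little-endian stores the least-significant byte at the lowest address.
So at ascending addresses the bytes are 47 93 18 2E.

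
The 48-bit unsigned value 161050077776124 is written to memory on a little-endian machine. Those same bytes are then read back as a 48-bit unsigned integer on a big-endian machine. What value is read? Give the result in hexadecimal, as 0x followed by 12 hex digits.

161050077776124 in 48-bit hexadecimal is 0x927964AD48FC.
Stored little-endian, the bytes at ascending addresses are FC 48 AD 64 79 92.
Read back as big-endian, the last byte is least significant, giving 0xFC48AD647992.

0xFC48AD647992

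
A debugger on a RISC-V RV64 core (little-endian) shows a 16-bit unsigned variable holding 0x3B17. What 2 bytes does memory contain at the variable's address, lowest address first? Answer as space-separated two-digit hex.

17 3B

Split into bytes (most-significant first): 3B 17.
Little-endian stores the least-significant byte at the lowest address.
So at ascending addresses the bytes are 17 3B.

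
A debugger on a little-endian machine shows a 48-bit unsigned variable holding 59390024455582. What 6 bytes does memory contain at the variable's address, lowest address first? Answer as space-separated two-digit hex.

59390024455582 in hexadecimal, padded to 48 bits, is 0x3603D14F959E.
Split into bytes (most-significant first): 36 03 D1 4F 95 9E.
In little-endian order the low byte comes first in memory.
So at ascending addresses the bytes are 9E 95 4F D1 03 36.

9E 95 4F D1 03 36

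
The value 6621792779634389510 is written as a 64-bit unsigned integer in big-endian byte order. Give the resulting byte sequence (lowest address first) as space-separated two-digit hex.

5B E5 55 73 06 5A B2 06

6621792779634389510 in hexadecimal, padded to 64 bits, is 0x5BE55573065AB206.
Split into bytes (most-significant first): 5B E5 55 73 06 5A B2 06.
Big-endian: lowest address holds the most-significant byte.
So the memory order matches the most-significant-first order: 5B E5 55 73 06 5A B2 06.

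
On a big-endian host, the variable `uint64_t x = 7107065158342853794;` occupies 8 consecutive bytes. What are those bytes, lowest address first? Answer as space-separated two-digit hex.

7107065158342853794 in hexadecimal, padded to 64 bits, is 0x62A15E1B4E94C4A2.
Split into bytes (most-significant first): 62 A1 5E 1B 4E 94 C4 A2.
Big-endian: lowest address holds the most-significant byte.
So the memory order matches the most-significant-first order: 62 A1 5E 1B 4E 94 C4 A2.

62 A1 5E 1B 4E 94 C4 A2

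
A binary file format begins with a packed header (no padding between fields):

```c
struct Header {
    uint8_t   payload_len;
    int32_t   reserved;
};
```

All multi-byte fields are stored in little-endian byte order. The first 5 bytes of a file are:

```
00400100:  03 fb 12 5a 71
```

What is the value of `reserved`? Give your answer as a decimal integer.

1901728507

`reserved` follows `payload_len` (1 byte), so it starts at byte offset 1 and occupies 4 bytes.
Bytes at offsets 1..4: FB 12 5A 71.
Little-endian stores the least-significant byte at the lowest address.
Reassemble most-significant byte first: 71 5A 12 FB → 0x715A12FB.
0x715A12FB = 1901728507.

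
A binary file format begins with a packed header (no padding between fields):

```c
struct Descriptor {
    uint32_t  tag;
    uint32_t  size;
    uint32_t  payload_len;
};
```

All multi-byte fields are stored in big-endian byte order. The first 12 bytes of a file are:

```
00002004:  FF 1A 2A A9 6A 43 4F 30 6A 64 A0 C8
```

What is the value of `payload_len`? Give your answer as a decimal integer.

`payload_len` follows `tag` (4 B), `size` (4 B), so it starts at offset 4 + 4 = 8 and occupies 4 bytes.
Bytes at offsets 8..11: 6A 64 A0 C8.
In big-endian order the high byte comes first in memory.
The bytes are already most-significant first: 0x6A64A0C8.
0x6A64A0C8 = 1784979656.

1784979656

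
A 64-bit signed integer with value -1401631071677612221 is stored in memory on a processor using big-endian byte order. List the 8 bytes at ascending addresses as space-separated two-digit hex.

Two's complement of -1401631071677612221 in 64 bits: 1401631071677612221 = 0x13739808957E80BD; invert → 0xEC8C67F76A817F42; add 1 → 0xEC8C67F76A817F43.
Split into bytes (most-significant first): EC 8C 67 F7 6A 81 7F 43.
Big-endian stores the most-significant byte at the lowest address.
So the memory order matches the most-significant-first order: EC 8C 67 F7 6A 81 7F 43.

EC 8C 67 F7 6A 81 7F 43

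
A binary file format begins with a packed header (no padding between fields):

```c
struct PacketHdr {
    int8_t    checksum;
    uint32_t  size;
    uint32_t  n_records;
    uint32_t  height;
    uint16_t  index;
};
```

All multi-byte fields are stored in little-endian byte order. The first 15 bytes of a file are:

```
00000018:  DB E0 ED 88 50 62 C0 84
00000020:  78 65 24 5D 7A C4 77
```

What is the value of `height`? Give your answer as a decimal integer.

`height` follows `checksum` (1 B), `size` (4 B), `n_records` (4 B), so it starts at offset 1 + 4 + 4 = 9 and occupies 4 bytes.
Bytes at offsets 9..12: 65 24 5D 7A.
In little-endian order the low byte comes first in memory.
Reassemble most-significant byte first: 7A 5D 24 65 → 0x7A5D2465.
0x7A5D2465 = 2052924517.

2052924517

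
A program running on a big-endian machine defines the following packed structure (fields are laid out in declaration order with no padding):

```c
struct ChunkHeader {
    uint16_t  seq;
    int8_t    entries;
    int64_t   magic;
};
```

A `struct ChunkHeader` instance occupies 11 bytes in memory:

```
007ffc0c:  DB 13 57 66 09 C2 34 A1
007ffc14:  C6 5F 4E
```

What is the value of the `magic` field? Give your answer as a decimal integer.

7352621397967265614

`magic` follows `seq` (2 B), `entries` (1 B), so it starts at offset 2 + 1 = 3 and occupies 8 bytes.
Bytes at offsets 3..10: 66 09 C2 34 A1 C6 5F 4E.
Big-endian: lowest address holds the most-significant byte.
The bytes are already most-significant first: 0x6609C234A1C65F4E.
0x6609C234A1C65F4E = 7352621397967265614.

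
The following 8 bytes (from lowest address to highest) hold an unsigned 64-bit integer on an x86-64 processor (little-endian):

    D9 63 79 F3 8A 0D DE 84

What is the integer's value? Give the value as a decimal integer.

9574104748277720025

Little-endian: lowest address holds the least-significant byte.
Reassemble most-significant byte first: 84 DE 0D 8A F3 79 63 D9 → 0x84DE0D8AF37963D9.
0x84DE0D8AF37963D9 = 9574104748277720025.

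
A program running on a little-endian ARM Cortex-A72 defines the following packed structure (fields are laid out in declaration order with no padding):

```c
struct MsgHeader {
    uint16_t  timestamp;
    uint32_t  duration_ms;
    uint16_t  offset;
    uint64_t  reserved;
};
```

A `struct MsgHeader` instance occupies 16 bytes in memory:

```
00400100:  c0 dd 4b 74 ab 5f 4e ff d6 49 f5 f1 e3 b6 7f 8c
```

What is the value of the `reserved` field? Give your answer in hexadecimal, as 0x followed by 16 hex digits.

0x8C7FB6E3F1F549D6

`reserved` follows `timestamp` (2 B), `duration_ms` (4 B), `offset` (2 B), so it starts at offset 2 + 4 + 2 = 8 and occupies 8 bytes.
Bytes at offsets 8..15: D6 49 F5 F1 E3 B6 7F 8C.
Little-endian: lowest address holds the least-significant byte.
Reassemble most-significant byte first: 8C 7F B6 E3 F1 F5 49 D6 → 0x8C7FB6E3F1F549D6.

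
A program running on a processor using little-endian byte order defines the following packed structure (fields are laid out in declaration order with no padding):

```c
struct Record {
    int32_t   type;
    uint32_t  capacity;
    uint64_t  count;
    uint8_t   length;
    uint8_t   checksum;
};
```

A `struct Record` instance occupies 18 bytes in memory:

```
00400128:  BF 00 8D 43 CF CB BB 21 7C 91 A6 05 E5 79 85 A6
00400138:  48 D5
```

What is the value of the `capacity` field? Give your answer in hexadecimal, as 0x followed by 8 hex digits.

`capacity` follows `type` (4 bytes), so it starts at byte offset 4 and occupies 4 bytes.
Bytes at offsets 4..7: CF CB BB 21.
Little-endian: lowest address holds the least-significant byte.
Reassemble most-significant byte first: 21 BB CB CF → 0x21BBCBCF.

0x21BBCBCF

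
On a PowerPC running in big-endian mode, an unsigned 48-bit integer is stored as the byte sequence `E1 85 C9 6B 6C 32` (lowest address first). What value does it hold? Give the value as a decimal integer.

Big-endian stores the most-significant byte at the lowest address.
The bytes are already most-significant first: 0xE185C96B6C32.
0xE185C96B6C32 = 247964726160434.

247964726160434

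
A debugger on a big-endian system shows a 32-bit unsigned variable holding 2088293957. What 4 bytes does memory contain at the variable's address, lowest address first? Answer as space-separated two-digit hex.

7C 78 D6 45

2088293957 in hexadecimal, padded to 32 bits, is 0x7C78D645.
Split into bytes (most-significant first): 7C 78 D6 45.
Big-endian: lowest address holds the most-significant byte.
So the memory order matches the most-significant-first order: 7C 78 D6 45.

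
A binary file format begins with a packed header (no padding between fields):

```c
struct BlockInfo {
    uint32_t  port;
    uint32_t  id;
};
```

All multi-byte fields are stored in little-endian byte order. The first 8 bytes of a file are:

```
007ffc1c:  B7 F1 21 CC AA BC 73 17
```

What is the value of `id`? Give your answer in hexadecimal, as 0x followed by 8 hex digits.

`id` follows `port` (4 bytes), so it starts at byte offset 4 and occupies 4 bytes.
Bytes at offsets 4..7: AA BC 73 17.
Little-endian stores the least-significant byte at the lowest address.
Reassemble most-significant byte first: 17 73 BC AA → 0x1773BCAA.

0x1773BCAA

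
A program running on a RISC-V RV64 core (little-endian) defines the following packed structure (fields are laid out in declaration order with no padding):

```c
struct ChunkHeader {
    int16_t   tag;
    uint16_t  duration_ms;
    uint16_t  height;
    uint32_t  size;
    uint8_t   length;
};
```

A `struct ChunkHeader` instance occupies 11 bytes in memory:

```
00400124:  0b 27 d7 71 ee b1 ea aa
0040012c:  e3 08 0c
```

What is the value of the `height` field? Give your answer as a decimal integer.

45550

`height` follows `tag` (2 B), `duration_ms` (2 B), so it starts at offset 2 + 2 = 4 and occupies 2 bytes.
Bytes at offsets 4..5: EE B1.
Little-endian: lowest address holds the least-significant byte.
Reassemble most-significant byte first: B1 EE → 0xB1EE.
0xB1EE = 45550.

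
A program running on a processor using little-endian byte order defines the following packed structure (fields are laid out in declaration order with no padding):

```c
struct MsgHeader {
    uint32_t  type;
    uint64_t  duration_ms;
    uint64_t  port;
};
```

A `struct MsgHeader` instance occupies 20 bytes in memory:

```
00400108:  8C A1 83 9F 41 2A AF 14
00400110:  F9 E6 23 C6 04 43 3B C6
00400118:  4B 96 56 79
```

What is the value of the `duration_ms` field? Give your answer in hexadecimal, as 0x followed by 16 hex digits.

`duration_ms` follows `type` (4 bytes), so it starts at byte offset 4 and occupies 8 bytes.
Bytes at offsets 4..11: 41 2A AF 14 F9 E6 23 C6.
Little-endian: lowest address holds the least-significant byte.
Reassemble most-significant byte first: C6 23 E6 F9 14 AF 2A 41 → 0xC623E6F914AF2A41.

0xC623E6F914AF2A41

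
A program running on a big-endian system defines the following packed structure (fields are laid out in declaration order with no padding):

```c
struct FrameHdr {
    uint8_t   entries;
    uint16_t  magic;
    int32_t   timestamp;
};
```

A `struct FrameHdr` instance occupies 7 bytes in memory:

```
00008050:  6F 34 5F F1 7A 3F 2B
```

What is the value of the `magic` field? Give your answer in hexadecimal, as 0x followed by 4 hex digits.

`magic` follows `entries` (1 byte), so it starts at byte offset 1 and occupies 2 bytes.
Bytes at offsets 1..2: 34 5F.
In big-endian order the high byte comes first in memory.
The bytes are already most-significant first: 0x345F.

0x345F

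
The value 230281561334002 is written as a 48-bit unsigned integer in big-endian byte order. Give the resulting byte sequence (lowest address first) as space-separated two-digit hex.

230281561334002 in hexadecimal, padded to 48 bits, is 0xD1709AA960F2.
Split into bytes (most-significant first): D1 70 9A A9 60 F2.
Big-endian: lowest address holds the most-significant byte.
So the memory order matches the most-significant-first order: D1 70 9A A9 60 F2.

D1 70 9A A9 60 F2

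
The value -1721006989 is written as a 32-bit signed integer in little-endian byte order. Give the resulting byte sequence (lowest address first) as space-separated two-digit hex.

Two's complement of -1721006989 in 32 bits: 1721006989 = 0x66947B8D; invert → 0x996B8472; add 1 → 0x996B8473.
Split into bytes (most-significant first): 99 6B 84 73.
Little-endian stores the least-significant byte at the lowest address.
So at ascending addresses the bytes are 73 84 6B 99.

73 84 6B 99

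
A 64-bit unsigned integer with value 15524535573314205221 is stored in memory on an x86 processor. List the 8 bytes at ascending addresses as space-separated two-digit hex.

15524535573314205221 in hexadecimal, padded to 64 bits, is 0xD7723AD9F64EF625.
Split into bytes (most-significant first): D7 72 3A D9 F6 4E F6 25.
In little-endian order the low byte comes first in memory.
So at ascending addresses the bytes are 25 F6 4E F6 D9 3A 72 D7.

25 F6 4E F6 D9 3A 72 D7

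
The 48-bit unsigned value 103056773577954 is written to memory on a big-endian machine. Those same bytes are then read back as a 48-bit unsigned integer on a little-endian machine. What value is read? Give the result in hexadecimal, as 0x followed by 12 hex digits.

103056773577954 in 48-bit hexadecimal is 0x5DBAC6617CE2.
Stored big-endian, the bytes at ascending addresses are 5D BA C6 61 7C E2.
Read back as little-endian, the first byte is least significant, giving 0xE27C61C6BA5D.

0xE27C61C6BA5D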